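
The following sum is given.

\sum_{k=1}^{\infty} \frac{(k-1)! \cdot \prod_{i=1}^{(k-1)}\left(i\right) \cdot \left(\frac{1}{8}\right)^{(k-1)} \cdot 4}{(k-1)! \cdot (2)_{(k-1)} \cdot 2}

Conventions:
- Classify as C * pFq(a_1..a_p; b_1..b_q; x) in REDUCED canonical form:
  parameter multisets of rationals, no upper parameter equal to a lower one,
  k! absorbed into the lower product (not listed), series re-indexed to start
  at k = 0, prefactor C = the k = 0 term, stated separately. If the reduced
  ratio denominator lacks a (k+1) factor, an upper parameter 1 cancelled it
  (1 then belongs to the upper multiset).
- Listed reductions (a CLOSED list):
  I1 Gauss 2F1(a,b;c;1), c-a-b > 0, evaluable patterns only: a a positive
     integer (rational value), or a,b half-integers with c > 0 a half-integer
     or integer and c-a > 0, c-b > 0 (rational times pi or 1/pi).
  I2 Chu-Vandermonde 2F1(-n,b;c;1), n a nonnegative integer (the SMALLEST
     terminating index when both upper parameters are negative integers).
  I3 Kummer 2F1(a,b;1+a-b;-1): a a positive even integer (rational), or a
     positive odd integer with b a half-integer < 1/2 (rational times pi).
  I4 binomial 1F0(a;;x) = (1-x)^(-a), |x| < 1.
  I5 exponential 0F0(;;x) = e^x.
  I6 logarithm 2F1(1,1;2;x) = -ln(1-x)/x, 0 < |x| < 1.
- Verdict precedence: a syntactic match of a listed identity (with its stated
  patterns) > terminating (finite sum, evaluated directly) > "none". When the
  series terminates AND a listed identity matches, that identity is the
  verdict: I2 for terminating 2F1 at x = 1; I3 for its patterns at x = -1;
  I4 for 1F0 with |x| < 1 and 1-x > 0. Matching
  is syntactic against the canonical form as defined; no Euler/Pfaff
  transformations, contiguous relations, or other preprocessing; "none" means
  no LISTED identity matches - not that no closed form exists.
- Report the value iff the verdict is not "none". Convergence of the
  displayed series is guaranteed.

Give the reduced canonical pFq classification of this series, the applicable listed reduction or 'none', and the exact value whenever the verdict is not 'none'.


First insight: t_0 being 2, the constant factors (C = 2, x = 1/8) combine into one prefactor.
Consecutive-term ratio: r(k) = \frac{1}{8} * (k+1) (k+1) / [(k+2) (k+1)] - rational in k, leading ratio \frac{1}{8}; with t_0 = 2, classification follows.

Reduced: x = \frac{1}{8}, 2F1, upper = {1, 1}, lower = {2}, C = 2. Verdict at x = \frac{1}{8}: the I6 logarithm reduction matches (the logarithm: parameters (1,1;2), x = \frac{1}{8}). Its exact value is \left(-16\right) \cdot \ln\left(\frac{7}{8}\right).


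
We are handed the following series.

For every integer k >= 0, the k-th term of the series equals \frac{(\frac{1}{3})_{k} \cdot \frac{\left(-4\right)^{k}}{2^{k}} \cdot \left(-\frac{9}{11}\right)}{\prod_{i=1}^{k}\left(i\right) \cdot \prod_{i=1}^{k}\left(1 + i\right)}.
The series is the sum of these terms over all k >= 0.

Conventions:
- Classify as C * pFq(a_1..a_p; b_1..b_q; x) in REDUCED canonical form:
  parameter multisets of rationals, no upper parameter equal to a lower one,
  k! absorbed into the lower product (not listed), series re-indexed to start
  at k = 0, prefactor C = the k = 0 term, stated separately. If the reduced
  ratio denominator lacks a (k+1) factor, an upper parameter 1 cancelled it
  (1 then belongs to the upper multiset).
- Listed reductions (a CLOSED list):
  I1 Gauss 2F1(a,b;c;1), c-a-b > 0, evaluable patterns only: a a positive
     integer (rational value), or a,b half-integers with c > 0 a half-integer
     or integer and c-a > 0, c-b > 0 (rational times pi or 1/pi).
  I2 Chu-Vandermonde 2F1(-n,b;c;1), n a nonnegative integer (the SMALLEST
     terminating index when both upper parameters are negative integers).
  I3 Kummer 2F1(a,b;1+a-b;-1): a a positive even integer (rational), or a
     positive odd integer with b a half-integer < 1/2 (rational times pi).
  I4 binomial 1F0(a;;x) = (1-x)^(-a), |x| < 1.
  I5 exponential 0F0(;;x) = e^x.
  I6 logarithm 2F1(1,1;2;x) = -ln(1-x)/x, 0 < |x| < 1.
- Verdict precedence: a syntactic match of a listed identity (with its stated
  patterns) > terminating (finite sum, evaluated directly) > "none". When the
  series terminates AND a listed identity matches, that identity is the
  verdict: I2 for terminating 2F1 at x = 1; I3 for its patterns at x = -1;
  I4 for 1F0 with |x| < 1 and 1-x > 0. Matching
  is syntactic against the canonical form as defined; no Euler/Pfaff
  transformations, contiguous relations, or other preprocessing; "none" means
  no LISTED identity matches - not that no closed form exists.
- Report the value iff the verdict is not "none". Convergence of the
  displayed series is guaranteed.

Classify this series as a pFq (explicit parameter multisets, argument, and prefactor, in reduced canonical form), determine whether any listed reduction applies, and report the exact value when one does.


Canonical form: C = -\frac{9}{11} times 1F1 with upper {\frac{1}{3}}, lower {2}, x = -2. Verdict: none. A 1F1 with upper {\frac{1}{3}} fits none of I1-I6 at x = -2; the sum runs forever.

First insight: from the first term -\frac{9}{11}: the product of the first k integers (prefactor -9/11) is k!.
Term ratio: r(k) = -2 * (k+\frac{1}{3}) / [(k+2) (k+1)] - poly over poly, x = -2 from leading terms; C = -\frac{9}{11} at k = 0.


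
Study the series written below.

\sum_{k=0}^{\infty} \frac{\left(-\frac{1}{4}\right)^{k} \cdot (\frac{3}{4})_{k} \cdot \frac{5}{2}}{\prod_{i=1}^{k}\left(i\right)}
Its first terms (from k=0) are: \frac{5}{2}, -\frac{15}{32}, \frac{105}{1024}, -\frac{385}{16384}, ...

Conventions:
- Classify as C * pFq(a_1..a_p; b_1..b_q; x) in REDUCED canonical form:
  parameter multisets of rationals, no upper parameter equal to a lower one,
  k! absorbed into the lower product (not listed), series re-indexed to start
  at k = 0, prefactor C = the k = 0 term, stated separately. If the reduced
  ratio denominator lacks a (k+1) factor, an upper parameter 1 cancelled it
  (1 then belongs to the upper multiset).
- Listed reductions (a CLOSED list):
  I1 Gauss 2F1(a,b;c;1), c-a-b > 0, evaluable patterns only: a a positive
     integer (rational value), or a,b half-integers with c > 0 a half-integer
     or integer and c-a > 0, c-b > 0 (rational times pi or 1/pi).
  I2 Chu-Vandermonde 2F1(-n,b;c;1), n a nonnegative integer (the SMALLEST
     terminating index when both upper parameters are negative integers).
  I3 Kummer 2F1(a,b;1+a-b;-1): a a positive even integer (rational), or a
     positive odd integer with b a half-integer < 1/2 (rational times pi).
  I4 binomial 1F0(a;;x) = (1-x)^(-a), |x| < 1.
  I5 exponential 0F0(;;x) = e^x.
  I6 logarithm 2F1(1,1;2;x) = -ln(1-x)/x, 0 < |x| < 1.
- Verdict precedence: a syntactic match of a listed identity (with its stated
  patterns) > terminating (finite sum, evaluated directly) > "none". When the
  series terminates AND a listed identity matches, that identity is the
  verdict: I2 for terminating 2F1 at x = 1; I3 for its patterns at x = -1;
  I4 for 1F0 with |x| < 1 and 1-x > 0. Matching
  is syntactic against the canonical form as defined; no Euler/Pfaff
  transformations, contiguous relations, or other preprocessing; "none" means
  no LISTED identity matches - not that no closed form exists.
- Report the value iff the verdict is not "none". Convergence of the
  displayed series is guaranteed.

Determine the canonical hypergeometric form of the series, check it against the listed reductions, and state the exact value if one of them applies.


At argument -\frac{1}{4}: a 1F0 with upper {\frac{3}{4}}, lower {-}, scaled by C = \frac{5}{2}. Verdict: the binomial series (I4) fires (the 1F0 binomial series: exponent -3/4, x = -\frac{1}{4}). Its exact value is \frac{5}{2} \cdot \left(\frac{5}{4}\right)^{-\frac{3}{4}}.

First insight: from the first term \frac{5}{2}: the product of the first k integers (C = 5/2) is k!.
Adjacent-term ratio: r(k) = -\frac{1}{4} * (k+\frac{3}{4}) / [(k+1)] - rational in k, leading ratio -\frac{1}{4}; with t_0 = \frac{5}{2}, classification follows.


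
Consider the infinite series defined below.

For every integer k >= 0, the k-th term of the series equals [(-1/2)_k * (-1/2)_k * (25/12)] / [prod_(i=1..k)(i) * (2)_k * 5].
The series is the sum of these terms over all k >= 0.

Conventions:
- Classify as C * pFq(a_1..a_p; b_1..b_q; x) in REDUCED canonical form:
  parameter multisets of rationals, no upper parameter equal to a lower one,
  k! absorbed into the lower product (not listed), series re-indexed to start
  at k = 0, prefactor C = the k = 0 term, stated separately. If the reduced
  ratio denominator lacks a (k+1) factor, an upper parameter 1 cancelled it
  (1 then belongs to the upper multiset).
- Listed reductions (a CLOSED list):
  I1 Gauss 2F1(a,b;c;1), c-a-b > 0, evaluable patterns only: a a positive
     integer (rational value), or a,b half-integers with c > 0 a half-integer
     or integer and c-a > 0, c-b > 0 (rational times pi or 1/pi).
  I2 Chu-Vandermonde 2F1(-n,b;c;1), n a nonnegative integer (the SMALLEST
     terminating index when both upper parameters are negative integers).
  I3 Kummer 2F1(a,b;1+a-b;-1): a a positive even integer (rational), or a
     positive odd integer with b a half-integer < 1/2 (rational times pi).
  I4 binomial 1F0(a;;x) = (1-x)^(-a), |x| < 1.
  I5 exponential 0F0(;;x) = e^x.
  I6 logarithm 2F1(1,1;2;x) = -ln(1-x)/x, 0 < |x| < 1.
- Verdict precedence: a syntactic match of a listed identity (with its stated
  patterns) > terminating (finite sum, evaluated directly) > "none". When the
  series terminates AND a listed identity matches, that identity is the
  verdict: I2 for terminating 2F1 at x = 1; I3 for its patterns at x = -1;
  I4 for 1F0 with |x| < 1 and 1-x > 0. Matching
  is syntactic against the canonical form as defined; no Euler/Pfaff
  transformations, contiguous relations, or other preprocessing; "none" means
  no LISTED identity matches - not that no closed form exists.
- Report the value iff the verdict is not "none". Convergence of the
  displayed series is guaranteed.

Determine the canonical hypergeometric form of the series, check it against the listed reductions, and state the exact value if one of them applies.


Key step: x = 1 and the product of the first k integers (prefactor 5/12) is k!.
Adjacent-term ratio: r(k) = 1 * (k-1/2) (k-1/2) / [(k+2) (k+1)] - rational in k. x = 1; t_0 = 5/12; negate the roots.

x = 1 here; the reduced form reads 2F1, upper {-1/2, -1/2}, lower {2}, C = 5/12. Verdict: Gauss's theorem I1 (half-integer case) matches (x = 1; upper {-1/2, -1/2} half-integers, c = 2 in the evaluable pattern). Exact value: (40/27) / pi.


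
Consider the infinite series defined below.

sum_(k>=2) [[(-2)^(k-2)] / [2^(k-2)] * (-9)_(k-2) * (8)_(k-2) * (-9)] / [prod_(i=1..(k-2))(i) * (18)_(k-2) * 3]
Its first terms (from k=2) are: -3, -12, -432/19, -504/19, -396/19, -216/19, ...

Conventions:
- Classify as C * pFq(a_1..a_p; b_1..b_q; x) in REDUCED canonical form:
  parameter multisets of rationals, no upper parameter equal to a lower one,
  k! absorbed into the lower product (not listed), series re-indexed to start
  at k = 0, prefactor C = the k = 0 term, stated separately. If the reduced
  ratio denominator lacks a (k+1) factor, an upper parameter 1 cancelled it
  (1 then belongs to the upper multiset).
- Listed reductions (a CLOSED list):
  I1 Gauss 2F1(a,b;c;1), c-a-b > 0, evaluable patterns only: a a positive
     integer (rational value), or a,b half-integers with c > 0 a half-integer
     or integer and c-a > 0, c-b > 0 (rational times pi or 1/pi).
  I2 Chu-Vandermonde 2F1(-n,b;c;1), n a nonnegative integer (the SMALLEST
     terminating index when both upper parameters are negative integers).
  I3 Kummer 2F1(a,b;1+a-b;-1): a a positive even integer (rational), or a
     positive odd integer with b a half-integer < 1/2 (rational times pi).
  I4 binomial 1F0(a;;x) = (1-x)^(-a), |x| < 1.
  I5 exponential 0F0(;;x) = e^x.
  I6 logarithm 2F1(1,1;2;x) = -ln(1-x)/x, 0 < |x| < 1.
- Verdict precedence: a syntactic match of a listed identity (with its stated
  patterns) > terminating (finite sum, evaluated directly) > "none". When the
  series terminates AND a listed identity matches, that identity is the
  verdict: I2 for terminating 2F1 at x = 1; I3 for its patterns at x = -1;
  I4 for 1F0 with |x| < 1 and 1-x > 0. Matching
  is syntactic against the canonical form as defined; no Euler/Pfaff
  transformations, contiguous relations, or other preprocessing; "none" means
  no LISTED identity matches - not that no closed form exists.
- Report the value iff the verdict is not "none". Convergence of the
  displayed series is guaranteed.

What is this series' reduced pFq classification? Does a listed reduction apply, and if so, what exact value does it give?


Reduced: x = -1, 2F1, upper = {-9, 8}, lower = {18}, C = -3. Verdict: Kummer's theorem (I3) applies (x = -1; c = 18 equals 1+a-b for upper {-9, 8}: listed pattern). Value: -102.

First insight: from the first term -3: the constant factors (C = -3, x = -1) combine into one prefactor.
Term ratio: r(k) = (-1) * (k-9) (k+8) / [(k+18) (k+1)] - rational in k, leading ratio (-1); with t_0 = -3, classification follows.


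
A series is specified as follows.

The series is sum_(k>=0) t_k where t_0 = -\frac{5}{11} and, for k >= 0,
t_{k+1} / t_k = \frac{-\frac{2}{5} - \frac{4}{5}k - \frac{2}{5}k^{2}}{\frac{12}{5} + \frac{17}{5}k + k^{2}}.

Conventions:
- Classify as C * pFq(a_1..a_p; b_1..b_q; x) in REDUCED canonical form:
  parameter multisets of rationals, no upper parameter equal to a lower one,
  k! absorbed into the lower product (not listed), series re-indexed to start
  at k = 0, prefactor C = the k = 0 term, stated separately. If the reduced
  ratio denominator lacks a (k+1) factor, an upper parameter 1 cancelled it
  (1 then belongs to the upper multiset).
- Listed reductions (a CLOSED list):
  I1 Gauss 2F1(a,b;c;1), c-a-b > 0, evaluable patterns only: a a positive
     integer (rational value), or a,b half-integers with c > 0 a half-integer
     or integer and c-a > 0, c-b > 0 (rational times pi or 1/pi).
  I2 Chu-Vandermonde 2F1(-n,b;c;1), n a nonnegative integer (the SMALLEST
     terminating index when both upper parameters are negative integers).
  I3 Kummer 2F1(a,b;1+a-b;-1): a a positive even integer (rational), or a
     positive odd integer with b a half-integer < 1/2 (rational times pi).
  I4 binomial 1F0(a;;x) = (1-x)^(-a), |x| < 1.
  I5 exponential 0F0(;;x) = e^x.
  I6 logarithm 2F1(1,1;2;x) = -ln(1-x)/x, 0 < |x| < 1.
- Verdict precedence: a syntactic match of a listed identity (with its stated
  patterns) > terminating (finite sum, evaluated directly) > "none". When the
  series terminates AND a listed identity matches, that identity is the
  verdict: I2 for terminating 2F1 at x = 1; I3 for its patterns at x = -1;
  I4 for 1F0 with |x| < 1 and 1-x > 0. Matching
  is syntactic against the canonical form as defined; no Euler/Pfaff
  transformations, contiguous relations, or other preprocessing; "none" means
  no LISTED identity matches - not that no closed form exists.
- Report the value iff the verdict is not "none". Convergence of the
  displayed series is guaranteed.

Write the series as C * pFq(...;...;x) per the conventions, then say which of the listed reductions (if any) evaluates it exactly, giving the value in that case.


With C = -\frac{5}{11}: the canonical form is 2F1(1, 1; \frac{12}{5}; -\frac{2}{5}). Verdict: none - at argument -\frac{2}{5} the multisets {1, 1} ; {\frac{12}{5}} match no listed identity.

First insight: x = -\frac{2}{5} and factor the ratio over Q (C = -5/11): negated roots = parameters.
Ratio: r(k) = -\frac{2}{5} * (k+1) (k+1) / [(k+\frac{12}{5}) (k+1)] - rational in k, leading ratio -\frac{2}{5}; with t_0 = -\frac{5}{11}, classification follows.


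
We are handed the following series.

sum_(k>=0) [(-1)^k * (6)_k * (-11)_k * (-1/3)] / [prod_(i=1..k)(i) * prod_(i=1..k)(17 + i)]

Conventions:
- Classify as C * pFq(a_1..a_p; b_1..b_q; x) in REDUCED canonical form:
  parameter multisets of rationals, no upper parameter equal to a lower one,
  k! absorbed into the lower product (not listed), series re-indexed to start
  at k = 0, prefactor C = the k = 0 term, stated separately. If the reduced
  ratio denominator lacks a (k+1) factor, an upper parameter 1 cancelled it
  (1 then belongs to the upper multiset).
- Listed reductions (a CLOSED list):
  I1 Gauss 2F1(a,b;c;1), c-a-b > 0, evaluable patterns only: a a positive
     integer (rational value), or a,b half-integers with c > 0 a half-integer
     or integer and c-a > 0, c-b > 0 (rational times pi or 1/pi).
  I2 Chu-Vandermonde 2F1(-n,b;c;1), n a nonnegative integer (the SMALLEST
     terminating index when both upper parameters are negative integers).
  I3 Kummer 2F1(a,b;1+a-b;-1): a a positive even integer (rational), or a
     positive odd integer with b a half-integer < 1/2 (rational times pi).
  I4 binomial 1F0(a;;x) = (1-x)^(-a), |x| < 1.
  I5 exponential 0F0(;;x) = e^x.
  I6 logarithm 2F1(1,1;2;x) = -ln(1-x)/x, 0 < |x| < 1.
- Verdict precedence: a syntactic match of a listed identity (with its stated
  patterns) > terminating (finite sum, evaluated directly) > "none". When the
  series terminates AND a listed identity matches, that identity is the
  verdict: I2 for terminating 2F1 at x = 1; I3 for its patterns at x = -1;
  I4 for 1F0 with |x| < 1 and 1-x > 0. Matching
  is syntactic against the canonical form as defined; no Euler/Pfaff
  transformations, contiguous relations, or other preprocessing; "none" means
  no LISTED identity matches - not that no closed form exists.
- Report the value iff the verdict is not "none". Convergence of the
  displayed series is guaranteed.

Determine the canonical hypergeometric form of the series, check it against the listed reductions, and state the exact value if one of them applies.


At argument -1: a 2F1 with upper {-11, 6}, lower {18}, scaled by C = -1/3. Verdict: Kummer (I3) applies (x = -1; c = 18 equals 1+a-b for upper {-11, 6}: listed pattern). Exact value: -34/3.

Structural cue: x = (-1) and the lower running product (prefactor -1/3) is a rising factorial.
Consecutive-term ratio: r(k) = (-1) * (k-11) (k+6) / [(k+18) (k+1)] ; factor over Q: parameters, x = (-1), and C = -1/3.


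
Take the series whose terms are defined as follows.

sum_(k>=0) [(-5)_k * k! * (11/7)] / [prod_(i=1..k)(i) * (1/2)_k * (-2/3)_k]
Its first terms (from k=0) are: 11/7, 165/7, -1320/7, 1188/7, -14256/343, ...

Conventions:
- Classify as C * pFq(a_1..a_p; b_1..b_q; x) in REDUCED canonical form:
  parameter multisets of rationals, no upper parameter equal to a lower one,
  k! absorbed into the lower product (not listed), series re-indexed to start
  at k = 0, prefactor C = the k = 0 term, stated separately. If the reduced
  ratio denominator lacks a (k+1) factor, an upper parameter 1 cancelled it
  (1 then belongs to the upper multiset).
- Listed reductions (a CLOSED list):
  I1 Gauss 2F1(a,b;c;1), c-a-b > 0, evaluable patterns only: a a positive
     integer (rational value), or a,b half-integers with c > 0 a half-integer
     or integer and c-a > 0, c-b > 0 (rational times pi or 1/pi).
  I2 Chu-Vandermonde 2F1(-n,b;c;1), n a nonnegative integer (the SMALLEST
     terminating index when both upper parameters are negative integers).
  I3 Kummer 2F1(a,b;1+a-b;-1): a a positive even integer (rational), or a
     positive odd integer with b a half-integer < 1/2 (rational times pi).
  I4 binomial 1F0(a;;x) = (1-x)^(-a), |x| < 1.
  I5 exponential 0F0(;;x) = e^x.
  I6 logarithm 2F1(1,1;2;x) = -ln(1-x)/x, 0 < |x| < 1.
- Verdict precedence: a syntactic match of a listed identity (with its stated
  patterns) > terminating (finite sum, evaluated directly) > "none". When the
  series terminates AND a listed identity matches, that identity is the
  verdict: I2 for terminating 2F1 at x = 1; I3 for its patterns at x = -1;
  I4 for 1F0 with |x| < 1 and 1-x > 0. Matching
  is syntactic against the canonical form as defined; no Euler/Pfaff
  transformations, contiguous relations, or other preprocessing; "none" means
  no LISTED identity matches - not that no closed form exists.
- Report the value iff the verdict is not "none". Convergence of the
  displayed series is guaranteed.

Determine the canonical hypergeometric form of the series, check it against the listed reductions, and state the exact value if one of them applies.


x = 1 here; the reduced form reads 2F2, upper {-5, 1}, lower {-2/3, 1/2}, C = 11/7. Verdict: terminating - upper parameter -5 makes this a finite sum (last index 5), evaluated exactly. Exact value: -7964/245.

First insight: with t_0 = 11/7, the factorial ratio (C = 11/7, x = 1) (k+a-1)!/(a-1)! is a rising factorial (a)_k.
Consecutive-term ratio: r(k) = 1 * (k-5) (k+1) / [(k-2/3) (k+1/2) (k+1)] - poly over poly, x = 1 from leading terms; C = 11/7 at k = 0.


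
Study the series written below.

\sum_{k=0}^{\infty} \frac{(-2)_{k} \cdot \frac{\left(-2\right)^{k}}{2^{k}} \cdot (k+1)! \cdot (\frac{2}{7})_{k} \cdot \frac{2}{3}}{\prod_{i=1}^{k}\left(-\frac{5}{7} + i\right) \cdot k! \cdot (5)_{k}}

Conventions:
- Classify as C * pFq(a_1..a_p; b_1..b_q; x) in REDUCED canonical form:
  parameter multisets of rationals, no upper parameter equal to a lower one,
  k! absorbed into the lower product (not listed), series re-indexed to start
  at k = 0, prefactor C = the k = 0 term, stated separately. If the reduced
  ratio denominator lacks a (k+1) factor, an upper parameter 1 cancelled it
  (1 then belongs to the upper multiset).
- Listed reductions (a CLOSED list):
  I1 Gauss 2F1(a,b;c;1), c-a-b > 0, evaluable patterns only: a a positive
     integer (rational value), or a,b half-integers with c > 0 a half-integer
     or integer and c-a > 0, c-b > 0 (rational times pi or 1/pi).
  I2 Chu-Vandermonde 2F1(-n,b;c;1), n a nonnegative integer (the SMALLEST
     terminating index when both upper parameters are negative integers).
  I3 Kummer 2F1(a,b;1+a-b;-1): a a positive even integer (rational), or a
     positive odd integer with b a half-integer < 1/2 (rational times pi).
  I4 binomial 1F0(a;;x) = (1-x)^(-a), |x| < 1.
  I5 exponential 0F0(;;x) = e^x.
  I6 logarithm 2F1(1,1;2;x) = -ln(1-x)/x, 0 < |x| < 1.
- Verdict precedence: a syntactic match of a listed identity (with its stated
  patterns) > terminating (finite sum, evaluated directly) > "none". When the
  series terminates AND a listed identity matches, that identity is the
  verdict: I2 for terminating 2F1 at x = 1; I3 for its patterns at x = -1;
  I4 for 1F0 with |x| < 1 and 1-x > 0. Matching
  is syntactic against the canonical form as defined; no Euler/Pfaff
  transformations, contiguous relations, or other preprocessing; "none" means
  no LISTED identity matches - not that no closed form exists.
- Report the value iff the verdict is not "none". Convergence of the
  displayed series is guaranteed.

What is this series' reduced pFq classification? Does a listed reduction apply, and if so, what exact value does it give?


The series (x = -1) is 2F1: upper {-2, 2}, lower {5}, prefactor \frac{2}{3}. Verdict at x = -1: the Kummer evaluation I3 matches (x = -1; c = 5 equals 1+a-b for upper {-2, 2}: listed pattern). Exact value: \frac{4}{3}.

Structural cue: t_0 being \frac{2}{3}, the two k-th powers (C = 2/3) combine into one argument.
Term ratio: r(k) = -1 * (k-2) (k+2) / [(k+5) (k+1)] - rational in k, leading ratio -1; with t_0 = \frac{2}{3}, classification follows.


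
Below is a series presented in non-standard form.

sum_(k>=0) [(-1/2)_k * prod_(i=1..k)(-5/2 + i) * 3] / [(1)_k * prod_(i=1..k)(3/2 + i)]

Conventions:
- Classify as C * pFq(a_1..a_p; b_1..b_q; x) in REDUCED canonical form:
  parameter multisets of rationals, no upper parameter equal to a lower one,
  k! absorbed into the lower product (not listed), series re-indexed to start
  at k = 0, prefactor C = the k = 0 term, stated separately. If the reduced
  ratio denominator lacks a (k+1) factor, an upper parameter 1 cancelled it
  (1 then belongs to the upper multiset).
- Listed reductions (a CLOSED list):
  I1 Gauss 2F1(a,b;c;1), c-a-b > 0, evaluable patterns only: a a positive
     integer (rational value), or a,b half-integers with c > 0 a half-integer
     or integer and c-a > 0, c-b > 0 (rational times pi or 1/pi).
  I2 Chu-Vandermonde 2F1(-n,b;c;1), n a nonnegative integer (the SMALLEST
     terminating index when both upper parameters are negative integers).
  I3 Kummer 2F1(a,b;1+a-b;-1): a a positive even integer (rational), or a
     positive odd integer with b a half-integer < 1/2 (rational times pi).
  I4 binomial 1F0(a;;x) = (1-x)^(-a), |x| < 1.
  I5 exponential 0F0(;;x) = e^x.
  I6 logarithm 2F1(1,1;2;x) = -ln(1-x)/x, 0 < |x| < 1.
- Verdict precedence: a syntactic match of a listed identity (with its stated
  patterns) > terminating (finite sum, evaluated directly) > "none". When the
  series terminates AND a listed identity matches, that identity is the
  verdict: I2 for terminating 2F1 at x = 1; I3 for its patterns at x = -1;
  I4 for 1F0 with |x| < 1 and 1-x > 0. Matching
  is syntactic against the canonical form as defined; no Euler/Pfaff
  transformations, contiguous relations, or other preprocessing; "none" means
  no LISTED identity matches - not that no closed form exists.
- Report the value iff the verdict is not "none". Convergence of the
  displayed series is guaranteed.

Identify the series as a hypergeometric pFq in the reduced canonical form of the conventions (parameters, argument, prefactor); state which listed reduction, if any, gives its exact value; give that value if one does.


Canonical form: C = 3 times 2F1 with upper {-3/2, -1/2}, lower {5/2}, x = 1. Verdict: the half-integer Gauss pattern (I1) applies (x = 1; upper {-3/2, -1/2} half-integers, c = 5/2 in the evaluable pattern). Its exact value is (315/256) * pi.

First insight: t_0 being 3, the lower running product (prefactor 3) is a rising factorial.
Consecutive-term ratio: r(k) = 1 * (k-3/2) (k-1/2) / [(k+5/2) (k+1)] - rational; roots negated = parameters, x = 1, C = 3.


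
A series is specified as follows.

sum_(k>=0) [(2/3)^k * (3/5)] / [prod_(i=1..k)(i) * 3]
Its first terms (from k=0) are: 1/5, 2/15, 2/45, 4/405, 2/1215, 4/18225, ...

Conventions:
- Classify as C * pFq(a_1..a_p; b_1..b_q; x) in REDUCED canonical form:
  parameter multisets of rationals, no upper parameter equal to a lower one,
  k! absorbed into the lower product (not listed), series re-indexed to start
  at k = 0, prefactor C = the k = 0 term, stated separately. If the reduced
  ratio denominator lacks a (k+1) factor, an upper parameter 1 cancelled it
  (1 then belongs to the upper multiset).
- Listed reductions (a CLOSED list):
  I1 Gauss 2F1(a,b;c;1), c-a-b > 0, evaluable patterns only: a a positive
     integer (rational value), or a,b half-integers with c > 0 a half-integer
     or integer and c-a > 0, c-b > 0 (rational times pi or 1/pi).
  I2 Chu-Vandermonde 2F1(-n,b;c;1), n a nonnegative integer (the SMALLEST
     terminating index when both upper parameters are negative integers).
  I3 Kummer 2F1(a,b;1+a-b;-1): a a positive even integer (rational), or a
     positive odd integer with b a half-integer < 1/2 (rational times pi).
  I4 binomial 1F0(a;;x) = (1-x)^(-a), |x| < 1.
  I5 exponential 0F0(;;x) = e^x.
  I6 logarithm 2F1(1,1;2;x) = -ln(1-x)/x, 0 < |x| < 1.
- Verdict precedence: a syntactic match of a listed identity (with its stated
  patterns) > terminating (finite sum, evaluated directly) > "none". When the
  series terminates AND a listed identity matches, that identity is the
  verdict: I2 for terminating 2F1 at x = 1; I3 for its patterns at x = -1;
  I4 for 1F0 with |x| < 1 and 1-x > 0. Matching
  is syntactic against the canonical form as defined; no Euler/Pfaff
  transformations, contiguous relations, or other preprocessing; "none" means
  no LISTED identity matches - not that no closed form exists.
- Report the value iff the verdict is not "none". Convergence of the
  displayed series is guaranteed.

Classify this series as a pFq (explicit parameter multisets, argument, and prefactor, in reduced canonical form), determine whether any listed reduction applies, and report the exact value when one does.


Classification (C = 1/5): 0F0 with upper {-}, lower {-}, argument x = 2/3. Verdict at x = 2/3: the exponential series (I5) matches (the 0F0 exponential series at x = 2/3). Hence: (1/5) * e^(2/3).

The tell: t_0 being 1/5, the product of the first k integers (C = 1/5, x = 2/3) is k!.
Consecutive-term ratio: r(k) = (2/3) * 1 / [(k+1)] - poly over poly, x = (2/3) from leading terms; C = 1/5 at k = 0.


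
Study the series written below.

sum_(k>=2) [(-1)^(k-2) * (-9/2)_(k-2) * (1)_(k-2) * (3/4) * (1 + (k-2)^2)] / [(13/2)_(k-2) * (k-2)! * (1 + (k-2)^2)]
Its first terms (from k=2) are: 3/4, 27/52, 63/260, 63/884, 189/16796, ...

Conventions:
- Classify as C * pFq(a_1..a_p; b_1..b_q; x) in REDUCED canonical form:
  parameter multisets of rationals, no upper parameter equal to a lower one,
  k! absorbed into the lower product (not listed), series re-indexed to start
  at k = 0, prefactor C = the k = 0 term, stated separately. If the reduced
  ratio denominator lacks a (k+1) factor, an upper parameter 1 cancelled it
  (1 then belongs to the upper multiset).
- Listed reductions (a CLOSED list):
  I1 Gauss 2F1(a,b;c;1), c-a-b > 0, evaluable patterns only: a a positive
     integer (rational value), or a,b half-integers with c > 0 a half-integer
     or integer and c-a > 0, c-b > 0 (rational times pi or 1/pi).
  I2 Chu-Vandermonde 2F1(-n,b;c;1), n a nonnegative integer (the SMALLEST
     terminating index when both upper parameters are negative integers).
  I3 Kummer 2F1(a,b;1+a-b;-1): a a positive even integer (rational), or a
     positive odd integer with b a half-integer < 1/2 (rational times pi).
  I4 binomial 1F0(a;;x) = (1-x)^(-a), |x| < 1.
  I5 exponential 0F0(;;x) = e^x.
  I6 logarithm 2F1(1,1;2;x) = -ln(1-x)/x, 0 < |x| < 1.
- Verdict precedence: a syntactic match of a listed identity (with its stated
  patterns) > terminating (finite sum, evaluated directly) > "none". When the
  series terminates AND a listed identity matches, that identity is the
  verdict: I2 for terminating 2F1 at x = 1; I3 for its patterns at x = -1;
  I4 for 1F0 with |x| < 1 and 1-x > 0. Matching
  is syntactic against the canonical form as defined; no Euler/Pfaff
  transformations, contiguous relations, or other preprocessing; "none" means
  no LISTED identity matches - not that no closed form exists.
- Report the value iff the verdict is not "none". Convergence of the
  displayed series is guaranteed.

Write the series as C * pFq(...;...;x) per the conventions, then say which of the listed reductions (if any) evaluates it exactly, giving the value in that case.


Key step: x = (-1) and the factor k^2 + 1 cancels (top and bottom), leaving C = 3/4.
Step ratio: r(k) = (-1) * (k-9/2) (k+1) / [(k+13/2) (k+1)] - rational; roots negated = parameters, x = (-1), C = 3/4.

Prefactor 3/4, argument -1: 2F1 with upper {-9/2, 1} over lower {13/2}. Verdict: the Kummer evaluation I3 matches (x = -1; c = 13/2 equals 1+a-b for upper {-9/2, 1}: listed pattern). Exact value: (2079/4096) * pi.


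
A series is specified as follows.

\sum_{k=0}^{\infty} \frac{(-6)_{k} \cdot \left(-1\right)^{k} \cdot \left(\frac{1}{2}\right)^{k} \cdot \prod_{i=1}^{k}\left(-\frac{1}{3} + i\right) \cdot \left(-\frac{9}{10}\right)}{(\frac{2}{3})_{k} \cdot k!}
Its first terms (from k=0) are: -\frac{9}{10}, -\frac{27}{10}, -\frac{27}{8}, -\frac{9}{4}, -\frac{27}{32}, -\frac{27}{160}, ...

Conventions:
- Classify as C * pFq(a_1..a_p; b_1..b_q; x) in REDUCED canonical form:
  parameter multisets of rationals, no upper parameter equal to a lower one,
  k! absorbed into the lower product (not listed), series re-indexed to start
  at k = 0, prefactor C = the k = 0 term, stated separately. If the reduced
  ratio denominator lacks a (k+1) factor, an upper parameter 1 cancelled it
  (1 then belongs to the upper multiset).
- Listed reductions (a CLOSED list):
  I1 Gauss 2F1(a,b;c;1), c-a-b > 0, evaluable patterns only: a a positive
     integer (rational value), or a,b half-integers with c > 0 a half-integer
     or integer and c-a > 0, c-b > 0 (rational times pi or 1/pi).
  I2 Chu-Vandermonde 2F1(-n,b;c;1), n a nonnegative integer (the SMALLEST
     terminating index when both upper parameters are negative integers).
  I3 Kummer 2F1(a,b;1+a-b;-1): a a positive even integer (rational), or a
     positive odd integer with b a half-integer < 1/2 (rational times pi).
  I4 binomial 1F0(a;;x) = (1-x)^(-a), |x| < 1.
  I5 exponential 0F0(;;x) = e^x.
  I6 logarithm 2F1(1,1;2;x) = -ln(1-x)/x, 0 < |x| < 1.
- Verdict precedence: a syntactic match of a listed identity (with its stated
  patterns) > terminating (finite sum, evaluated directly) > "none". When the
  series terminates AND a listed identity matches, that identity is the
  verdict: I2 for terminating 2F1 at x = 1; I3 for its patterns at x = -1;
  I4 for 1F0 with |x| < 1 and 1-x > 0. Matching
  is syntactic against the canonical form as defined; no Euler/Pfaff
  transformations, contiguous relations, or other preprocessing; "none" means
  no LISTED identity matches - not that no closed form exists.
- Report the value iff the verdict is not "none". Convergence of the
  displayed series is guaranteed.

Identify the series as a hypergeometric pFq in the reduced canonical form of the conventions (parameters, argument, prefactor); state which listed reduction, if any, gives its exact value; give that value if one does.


This is -\frac{9}{10} * 1F0(-6; -; -\frac{1}{2}) in reduced canonical form. Verdict: binomial (I4) applies (the 1F0 binomial series: exponent 6, x = -\frac{1}{2}). Sum: -\frac{6561}{640}.

Key step: t_0 = -\frac{9}{10} here, and the running product (C = -9/10, x = -1/2) telescopes to a rising factorial.
Term ratio: r(k) = -\frac{1}{2} * (k-6) / [(k+1)] ; factor over Q: parameters, x = -\frac{1}{2}, and C = -\frac{9}{10}.


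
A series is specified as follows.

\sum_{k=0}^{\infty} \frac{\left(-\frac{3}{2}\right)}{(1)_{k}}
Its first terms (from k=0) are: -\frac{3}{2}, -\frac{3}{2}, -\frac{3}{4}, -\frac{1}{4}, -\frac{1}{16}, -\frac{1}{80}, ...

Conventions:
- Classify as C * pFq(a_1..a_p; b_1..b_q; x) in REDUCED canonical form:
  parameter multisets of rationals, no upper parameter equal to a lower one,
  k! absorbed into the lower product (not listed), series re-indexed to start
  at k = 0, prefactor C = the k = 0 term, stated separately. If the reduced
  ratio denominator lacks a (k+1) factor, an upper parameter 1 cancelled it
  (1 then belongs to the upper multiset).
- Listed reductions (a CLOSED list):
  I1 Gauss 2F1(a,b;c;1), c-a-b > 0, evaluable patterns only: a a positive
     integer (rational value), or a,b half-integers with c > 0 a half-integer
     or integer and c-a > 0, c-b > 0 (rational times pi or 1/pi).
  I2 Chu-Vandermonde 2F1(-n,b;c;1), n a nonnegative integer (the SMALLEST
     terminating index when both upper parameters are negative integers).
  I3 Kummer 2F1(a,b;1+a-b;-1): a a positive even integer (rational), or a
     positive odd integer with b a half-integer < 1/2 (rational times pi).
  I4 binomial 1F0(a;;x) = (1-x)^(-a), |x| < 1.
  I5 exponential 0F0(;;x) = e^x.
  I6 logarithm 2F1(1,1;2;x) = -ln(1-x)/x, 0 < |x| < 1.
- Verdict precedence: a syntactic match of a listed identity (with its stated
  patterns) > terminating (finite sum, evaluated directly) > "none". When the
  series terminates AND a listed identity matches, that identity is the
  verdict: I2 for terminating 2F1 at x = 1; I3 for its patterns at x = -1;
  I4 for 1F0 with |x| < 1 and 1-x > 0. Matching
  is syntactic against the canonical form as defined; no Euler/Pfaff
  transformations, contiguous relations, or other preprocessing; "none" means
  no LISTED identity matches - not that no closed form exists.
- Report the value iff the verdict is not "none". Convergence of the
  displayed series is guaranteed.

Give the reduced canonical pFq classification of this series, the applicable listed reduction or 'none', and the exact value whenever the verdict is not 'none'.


x = 1 here; the reduced form reads 0F0, upper {-}, lower {-}, C = -\frac{3}{2}. Verdict (x = 1): exponential (I5) applies (the 0F0 exponential series at x = 1). Exact value: \left(-\frac{3}{2}\right) \cdot e^{1}.

Structural cue: t_0 being -\frac{3}{2}, (1)_k (C = -3/2) is k! itself.
Adjacent-term ratio: r(k) = 1 * 1 / [(k+1)] - rational; roots negated = parameters, x = 1, C = -\frac{3}{2}.


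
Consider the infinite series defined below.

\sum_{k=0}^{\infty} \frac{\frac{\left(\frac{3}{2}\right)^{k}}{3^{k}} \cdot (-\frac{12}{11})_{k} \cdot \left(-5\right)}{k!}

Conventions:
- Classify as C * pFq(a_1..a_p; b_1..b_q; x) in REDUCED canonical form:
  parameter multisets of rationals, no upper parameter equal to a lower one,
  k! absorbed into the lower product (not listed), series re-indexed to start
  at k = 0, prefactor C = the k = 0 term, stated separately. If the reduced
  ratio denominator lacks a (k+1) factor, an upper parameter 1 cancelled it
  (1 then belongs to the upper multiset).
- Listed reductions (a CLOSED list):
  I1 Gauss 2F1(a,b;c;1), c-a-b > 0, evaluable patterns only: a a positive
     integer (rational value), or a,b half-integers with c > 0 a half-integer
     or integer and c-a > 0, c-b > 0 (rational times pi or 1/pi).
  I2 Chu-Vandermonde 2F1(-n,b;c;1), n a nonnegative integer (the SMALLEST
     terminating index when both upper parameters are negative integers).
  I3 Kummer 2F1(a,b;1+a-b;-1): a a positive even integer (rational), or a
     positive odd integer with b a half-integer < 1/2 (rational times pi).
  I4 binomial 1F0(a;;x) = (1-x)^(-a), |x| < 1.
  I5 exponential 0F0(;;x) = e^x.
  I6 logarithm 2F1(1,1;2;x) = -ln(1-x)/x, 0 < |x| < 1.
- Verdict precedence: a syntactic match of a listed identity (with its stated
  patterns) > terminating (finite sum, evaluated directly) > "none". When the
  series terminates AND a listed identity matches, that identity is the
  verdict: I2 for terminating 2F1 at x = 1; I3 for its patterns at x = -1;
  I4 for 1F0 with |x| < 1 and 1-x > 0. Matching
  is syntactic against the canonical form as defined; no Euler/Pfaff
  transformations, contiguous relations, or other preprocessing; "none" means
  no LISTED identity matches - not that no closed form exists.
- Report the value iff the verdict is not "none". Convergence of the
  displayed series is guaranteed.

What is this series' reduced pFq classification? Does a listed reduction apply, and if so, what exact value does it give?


Classification (C = -5): 1F0 with upper {-\frac{12}{11}}, lower {-}, argument x = \frac{1}{2}. Verdict: this is the I4 binomial reduction (the 1F0 binomial series: exponent 12/11, x = \frac{1}{2}). Sum: \left(-5\right) \cdot \left(\frac{1}{2}\right)^{\frac{12}{11}}.

Key step: from the first term -5: the two k-th powers (C = -5) combine into one argument.
Adjacent-term ratio: r(k) = \frac{1}{2} * (k-\frac{12}{11}) / [(k+1)] ; factor over Q: parameters, x = \frac{1}{2}, and C = -5.


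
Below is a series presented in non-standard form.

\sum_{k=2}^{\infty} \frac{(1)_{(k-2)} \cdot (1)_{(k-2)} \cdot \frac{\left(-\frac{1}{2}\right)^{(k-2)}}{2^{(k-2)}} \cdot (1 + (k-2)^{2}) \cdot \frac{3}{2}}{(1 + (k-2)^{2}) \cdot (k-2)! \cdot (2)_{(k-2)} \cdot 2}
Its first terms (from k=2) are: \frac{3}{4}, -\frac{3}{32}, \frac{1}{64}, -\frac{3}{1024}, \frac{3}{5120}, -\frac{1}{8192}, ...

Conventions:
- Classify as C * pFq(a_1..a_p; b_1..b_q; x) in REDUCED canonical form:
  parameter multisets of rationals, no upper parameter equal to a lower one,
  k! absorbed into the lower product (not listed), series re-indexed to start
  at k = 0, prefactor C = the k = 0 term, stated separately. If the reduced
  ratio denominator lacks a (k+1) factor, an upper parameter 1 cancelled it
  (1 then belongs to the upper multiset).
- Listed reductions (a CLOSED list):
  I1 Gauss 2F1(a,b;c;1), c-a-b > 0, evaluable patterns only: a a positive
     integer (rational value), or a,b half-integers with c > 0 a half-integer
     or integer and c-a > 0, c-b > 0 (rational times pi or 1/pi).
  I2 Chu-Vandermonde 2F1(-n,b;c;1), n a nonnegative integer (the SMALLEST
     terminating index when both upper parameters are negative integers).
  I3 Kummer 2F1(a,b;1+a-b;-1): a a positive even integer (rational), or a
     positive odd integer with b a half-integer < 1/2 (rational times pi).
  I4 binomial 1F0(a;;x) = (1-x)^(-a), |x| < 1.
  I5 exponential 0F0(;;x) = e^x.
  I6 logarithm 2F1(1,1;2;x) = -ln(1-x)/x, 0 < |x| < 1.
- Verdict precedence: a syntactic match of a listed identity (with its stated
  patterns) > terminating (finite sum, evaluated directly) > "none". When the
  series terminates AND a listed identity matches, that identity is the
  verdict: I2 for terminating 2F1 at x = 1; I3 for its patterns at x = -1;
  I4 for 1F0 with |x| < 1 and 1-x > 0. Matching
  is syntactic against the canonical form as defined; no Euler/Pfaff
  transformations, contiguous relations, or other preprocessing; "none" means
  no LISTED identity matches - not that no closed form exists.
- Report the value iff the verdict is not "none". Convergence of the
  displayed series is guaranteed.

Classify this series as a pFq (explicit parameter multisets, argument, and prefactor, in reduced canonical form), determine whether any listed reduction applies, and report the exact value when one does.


Classification (C = \frac{3}{4}): 2F1 with upper {1, 1}, lower {2}, argument x = -\frac{1}{4}. Verdict: the I6 logarithm reduction applies (the logarithm: parameters (1,1;2), x = -\frac{1}{4}). Its exact value is 3 \cdot \ln\left(\frac{5}{4}\right).

The tell: t_0 = \frac{3}{4} here, and the constant factors (prefactor 3/4) combine into one prefactor.
Term ratio: r(k) = -\frac{1}{4} * (k+1) (k+1) / [(k+2) (k+1)] ; factor over Q: parameters, x = -\frac{1}{4}, and C = \frac{3}{4}.
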